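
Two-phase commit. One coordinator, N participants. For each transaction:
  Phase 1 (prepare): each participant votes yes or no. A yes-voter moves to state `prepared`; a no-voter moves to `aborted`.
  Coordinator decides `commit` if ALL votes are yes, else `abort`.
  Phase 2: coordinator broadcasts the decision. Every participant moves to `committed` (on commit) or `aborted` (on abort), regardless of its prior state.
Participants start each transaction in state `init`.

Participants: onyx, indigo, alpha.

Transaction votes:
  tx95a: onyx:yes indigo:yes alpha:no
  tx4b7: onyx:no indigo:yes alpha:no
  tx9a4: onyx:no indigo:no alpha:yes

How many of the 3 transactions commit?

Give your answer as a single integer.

tx95a: no from alpha -> abort (commits=0)
tx4b7: no from onyx, alpha -> abort (commits=0)
tx9a4: no from onyx, indigo -> abort (commits=0)

Answer: 0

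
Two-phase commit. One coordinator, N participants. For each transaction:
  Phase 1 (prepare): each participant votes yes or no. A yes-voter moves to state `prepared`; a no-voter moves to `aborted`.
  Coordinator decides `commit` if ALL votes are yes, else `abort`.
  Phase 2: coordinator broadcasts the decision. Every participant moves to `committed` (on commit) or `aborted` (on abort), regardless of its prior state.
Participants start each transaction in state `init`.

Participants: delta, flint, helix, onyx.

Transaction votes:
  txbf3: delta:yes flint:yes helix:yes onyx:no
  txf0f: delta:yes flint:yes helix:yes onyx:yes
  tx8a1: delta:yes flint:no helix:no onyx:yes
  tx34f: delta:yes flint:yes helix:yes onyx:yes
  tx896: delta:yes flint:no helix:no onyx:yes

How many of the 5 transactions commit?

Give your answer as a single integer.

txbf3: no from onyx -> abort (commits=0)
txf0f: all yes -> commit (commits=1)
tx8a1: no from flint, helix -> abort (commits=1)
tx34f: all yes -> commit (commits=2)
tx896: no from flint, helix -> abort (commits=2)

Answer: 2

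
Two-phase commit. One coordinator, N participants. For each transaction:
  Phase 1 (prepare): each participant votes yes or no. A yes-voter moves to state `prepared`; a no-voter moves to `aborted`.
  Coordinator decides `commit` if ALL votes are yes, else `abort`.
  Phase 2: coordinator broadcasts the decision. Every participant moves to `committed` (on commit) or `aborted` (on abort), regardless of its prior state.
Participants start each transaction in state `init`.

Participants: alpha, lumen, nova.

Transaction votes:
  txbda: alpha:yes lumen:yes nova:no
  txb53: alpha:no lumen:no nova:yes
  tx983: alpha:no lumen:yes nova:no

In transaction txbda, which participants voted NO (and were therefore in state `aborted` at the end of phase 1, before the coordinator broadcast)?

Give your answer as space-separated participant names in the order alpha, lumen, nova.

Txn txbda phase 1: alpha yes -> prepared; lumen yes -> prepared; nova no -> aborted

Answer: nova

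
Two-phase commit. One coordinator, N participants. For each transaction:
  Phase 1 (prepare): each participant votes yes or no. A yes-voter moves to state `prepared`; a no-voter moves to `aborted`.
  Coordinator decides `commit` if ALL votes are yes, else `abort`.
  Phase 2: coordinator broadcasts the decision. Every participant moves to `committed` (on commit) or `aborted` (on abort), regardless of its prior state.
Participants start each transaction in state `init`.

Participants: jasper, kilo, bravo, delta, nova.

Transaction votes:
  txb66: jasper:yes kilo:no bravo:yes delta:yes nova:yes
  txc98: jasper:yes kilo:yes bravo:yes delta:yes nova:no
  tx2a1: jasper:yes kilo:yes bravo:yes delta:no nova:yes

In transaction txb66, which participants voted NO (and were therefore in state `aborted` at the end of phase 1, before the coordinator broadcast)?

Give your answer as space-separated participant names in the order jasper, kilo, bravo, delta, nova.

Txn txb66 phase 1: jasper yes -> prepared; kilo no -> aborted; bravo yes -> prepared; delta yes -> prepared; nova yes -> prepared

Answer: kilo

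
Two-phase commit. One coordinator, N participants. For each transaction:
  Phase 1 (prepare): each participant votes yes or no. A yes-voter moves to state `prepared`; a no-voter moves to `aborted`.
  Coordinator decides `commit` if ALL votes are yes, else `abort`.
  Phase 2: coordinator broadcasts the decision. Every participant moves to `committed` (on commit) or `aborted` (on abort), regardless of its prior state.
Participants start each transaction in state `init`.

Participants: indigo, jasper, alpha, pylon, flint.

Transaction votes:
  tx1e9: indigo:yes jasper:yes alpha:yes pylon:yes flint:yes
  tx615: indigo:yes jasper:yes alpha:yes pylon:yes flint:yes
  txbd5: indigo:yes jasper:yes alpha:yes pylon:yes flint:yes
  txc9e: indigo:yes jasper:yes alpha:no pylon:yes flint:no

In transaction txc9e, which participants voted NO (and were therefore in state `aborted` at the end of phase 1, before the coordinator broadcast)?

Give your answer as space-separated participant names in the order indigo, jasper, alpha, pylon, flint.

Txn txc9e phase 1: indigo yes -> prepared; jasper yes -> prepared; alpha no -> aborted; pylon yes -> prepared; flint no -> aborted

Answer: alpha flint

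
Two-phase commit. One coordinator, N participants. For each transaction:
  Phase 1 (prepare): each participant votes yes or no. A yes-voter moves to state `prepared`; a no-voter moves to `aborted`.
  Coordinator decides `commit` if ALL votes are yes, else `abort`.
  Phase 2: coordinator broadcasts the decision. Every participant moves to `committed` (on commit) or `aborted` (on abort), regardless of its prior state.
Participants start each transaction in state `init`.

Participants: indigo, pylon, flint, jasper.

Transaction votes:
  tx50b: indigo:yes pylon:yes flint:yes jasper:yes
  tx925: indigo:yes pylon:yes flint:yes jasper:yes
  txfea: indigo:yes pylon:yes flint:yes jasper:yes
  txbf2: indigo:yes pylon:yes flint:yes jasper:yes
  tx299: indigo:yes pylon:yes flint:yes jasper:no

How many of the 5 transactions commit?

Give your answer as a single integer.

Answer: 4

Derivation:
tx50b: all yes -> commit (commits=1)
tx925: all yes -> commit (commits=2)
txfea: all yes -> commit (commits=3)
txbf2: all yes -> commit (commits=4)
tx299: no from jasper -> abort (commits=4)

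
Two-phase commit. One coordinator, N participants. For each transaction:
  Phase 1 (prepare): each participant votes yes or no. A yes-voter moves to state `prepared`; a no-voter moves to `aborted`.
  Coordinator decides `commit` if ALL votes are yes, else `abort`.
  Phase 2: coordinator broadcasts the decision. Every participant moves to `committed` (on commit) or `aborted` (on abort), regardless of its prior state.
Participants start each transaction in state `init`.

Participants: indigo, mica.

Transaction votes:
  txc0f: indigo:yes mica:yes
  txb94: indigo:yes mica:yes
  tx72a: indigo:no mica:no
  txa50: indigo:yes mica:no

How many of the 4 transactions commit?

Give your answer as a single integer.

txc0f: all yes -> commit (commits=1)
txb94: all yes -> commit (commits=2)
tx72a: no from indigo, mica -> abort (commits=2)
txa50: no from mica -> abort (commits=2)

Answer: 2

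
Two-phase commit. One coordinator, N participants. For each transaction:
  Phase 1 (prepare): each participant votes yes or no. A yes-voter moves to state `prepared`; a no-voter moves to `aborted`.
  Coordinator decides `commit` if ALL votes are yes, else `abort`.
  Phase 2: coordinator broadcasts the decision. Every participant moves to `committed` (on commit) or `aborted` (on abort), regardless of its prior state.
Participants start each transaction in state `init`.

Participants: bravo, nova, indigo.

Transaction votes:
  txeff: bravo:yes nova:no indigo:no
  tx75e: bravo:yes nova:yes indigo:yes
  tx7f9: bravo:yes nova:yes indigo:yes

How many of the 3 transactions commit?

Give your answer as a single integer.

txeff: no from nova, indigo -> abort (commits=0)
tx75e: all yes -> commit (commits=1)
tx7f9: all yes -> commit (commits=2)

Answer: 2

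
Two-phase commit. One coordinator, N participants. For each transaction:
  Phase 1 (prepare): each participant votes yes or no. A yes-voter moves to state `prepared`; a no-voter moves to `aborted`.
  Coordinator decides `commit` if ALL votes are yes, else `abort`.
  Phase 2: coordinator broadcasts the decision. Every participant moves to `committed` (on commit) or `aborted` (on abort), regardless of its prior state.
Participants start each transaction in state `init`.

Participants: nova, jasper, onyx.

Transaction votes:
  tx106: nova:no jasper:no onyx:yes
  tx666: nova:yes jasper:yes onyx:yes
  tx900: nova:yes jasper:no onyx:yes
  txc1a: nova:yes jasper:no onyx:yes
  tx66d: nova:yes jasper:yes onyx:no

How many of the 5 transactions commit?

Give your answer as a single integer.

tx106: no from nova, jasper -> abort (commits=0)
tx666: all yes -> commit (commits=1)
tx900: no from jasper -> abort (commits=1)
txc1a: no from jasper -> abort (commits=1)
tx66d: no from onyx -> abort (commits=1)

Answer: 1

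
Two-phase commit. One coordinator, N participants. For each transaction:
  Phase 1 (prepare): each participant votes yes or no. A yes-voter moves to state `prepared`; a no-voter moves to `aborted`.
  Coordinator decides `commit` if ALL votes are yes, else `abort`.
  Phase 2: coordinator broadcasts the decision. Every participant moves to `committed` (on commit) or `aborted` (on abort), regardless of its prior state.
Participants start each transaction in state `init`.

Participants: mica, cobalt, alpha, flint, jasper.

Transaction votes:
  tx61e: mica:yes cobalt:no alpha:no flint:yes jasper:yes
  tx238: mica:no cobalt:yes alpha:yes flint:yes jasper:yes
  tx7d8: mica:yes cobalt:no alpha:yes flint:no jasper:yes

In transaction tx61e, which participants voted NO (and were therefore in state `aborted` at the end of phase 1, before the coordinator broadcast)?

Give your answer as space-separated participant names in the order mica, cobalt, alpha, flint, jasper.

Answer: cobalt alpha

Derivation:
Txn tx61e phase 1: mica yes -> prepared; cobalt no -> aborted; alpha no -> aborted; flint yes -> prepared; jasper yes -> prepared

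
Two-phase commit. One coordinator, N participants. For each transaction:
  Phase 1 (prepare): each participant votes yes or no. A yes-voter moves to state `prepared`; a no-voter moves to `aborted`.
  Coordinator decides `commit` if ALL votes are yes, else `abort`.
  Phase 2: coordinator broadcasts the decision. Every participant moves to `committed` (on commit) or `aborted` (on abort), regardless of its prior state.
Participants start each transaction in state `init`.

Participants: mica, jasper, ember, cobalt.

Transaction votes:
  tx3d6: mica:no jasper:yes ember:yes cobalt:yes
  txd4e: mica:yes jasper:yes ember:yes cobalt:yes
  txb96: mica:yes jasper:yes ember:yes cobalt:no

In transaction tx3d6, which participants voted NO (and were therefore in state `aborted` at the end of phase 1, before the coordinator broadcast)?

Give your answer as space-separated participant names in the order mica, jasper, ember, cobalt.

Txn tx3d6 phase 1: mica no -> aborted; jasper yes -> prepared; ember yes -> prepared; cobalt yes -> prepared

Answer: mica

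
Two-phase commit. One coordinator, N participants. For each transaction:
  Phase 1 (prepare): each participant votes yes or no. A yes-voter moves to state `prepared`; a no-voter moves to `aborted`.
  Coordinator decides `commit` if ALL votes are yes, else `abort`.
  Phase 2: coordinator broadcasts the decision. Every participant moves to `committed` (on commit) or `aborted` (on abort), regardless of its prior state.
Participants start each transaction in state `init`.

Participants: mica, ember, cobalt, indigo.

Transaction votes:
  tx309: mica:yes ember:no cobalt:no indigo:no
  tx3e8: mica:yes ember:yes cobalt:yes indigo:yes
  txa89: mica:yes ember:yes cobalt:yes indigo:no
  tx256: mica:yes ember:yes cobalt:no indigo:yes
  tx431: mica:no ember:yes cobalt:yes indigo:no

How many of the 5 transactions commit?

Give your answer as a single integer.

Answer: 1

Derivation:
tx309: no from ember, cobalt, indigo -> abort (commits=0)
tx3e8: all yes -> commit (commits=1)
txa89: no from indigo -> abort (commits=1)
tx256: no from cobalt -> abort (commits=1)
tx431: no from mica, indigo -> abort (commits=1)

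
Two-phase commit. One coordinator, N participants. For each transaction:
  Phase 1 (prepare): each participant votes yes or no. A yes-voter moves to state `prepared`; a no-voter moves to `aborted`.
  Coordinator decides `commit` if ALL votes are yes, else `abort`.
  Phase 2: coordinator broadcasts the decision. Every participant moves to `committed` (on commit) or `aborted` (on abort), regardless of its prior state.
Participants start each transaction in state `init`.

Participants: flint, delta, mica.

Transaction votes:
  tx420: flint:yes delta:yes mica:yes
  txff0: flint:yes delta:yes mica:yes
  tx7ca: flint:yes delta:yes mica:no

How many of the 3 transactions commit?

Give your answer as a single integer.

tx420: all yes -> commit (commits=1)
txff0: all yes -> commit (commits=2)
tx7ca: no from mica -> abort (commits=2)

Answer: 2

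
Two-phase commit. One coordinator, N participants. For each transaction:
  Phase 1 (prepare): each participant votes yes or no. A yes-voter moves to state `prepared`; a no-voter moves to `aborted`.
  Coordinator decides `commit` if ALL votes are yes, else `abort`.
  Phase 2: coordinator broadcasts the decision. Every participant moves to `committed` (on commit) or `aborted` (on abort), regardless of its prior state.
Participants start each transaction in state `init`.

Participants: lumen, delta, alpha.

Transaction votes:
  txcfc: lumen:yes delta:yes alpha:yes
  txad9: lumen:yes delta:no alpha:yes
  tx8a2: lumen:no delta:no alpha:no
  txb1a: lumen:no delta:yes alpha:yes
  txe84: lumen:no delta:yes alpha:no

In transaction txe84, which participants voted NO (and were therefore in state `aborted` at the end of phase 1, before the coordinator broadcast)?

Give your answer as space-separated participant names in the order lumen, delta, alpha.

Answer: lumen alpha

Derivation:
Txn txe84 phase 1: lumen no -> aborted; delta yes -> prepared; alpha no -> aborted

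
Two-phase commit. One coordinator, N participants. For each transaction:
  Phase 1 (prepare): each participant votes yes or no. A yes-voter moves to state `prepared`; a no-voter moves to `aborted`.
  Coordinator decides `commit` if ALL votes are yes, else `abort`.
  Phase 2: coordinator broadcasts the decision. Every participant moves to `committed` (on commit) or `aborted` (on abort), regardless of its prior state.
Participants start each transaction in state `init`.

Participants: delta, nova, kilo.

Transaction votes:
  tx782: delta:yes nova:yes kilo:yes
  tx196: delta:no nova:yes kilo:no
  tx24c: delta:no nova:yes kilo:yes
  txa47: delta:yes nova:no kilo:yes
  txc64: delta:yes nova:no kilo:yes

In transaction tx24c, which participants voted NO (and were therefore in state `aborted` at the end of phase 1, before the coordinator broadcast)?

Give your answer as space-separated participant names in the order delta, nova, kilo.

Txn tx24c phase 1: delta no -> aborted; nova yes -> prepared; kilo yes -> prepared

Answer: delta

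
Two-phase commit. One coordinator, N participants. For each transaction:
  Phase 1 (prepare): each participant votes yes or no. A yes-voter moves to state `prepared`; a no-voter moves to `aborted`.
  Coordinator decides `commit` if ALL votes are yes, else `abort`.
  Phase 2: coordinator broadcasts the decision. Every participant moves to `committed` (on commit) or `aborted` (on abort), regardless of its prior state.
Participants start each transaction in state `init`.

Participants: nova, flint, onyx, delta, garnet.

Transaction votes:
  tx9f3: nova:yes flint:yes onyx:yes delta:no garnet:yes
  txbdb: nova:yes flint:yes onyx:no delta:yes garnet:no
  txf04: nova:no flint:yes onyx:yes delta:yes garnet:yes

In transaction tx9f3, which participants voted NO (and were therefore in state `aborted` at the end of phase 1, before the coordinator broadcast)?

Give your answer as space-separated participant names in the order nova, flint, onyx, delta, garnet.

Txn tx9f3 phase 1: nova yes -> prepared; flint yes -> prepared; onyx yes -> prepared; delta no -> aborted; garnet yes -> prepared

Answer: delta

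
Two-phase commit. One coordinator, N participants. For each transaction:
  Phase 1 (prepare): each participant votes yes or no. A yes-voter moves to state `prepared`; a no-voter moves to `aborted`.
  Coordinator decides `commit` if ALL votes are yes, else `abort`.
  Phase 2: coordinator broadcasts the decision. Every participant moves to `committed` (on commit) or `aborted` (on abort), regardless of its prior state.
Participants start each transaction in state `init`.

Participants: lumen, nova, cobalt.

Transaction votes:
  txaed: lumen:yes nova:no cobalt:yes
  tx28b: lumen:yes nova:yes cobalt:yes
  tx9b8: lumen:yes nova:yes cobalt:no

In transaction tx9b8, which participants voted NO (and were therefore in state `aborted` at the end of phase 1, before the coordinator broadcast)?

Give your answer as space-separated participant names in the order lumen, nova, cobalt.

Txn tx9b8 phase 1: lumen yes -> prepared; nova yes -> prepared; cobalt no -> aborted

Answer: cobalt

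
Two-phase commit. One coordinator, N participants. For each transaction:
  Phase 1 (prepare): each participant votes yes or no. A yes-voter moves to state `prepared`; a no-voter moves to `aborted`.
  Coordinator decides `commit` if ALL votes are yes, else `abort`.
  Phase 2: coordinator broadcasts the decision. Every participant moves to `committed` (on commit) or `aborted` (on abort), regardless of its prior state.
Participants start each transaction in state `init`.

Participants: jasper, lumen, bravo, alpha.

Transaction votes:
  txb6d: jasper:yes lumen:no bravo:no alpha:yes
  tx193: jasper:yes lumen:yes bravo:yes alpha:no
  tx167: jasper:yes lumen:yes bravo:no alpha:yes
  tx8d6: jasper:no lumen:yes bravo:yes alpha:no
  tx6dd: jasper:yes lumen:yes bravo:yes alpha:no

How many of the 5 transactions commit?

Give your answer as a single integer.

txb6d: no from lumen, bravo -> abort (commits=0)
tx193: no from alpha -> abort (commits=0)
tx167: no from bravo -> abort (commits=0)
tx8d6: no from jasper, alpha -> abort (commits=0)
tx6dd: no from alpha -> abort (commits=0)

Answer: 0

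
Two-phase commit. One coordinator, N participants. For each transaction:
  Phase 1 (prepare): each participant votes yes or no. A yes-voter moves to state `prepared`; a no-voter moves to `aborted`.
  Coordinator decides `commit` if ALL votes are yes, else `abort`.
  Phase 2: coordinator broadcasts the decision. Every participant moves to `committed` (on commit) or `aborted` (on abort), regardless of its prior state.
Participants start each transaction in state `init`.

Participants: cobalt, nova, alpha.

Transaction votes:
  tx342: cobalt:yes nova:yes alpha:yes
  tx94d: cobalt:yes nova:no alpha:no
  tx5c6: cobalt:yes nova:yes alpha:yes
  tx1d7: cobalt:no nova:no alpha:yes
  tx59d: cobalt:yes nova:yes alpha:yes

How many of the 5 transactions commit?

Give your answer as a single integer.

Answer: 3

Derivation:
tx342: all yes -> commit (commits=1)
tx94d: no from nova, alpha -> abort (commits=1)
tx5c6: all yes -> commit (commits=2)
tx1d7: no from cobalt, nova -> abort (commits=2)
tx59d: all yes -> commit (commits=3)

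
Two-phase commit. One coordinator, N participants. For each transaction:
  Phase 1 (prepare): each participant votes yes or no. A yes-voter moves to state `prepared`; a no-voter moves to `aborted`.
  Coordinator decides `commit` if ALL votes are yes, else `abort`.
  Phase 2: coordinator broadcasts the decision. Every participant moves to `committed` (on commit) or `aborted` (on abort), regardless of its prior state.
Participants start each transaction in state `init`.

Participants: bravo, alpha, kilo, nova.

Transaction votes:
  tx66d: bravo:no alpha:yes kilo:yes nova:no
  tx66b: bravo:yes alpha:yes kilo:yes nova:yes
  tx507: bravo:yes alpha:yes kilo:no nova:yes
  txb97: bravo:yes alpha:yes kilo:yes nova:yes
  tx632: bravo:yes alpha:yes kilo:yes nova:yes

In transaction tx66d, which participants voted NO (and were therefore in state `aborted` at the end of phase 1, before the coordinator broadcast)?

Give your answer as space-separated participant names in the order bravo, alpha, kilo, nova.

Answer: bravo nova

Derivation:
Txn tx66d phase 1: bravo no -> aborted; alpha yes -> prepared; kilo yes -> prepared; nova no -> aborted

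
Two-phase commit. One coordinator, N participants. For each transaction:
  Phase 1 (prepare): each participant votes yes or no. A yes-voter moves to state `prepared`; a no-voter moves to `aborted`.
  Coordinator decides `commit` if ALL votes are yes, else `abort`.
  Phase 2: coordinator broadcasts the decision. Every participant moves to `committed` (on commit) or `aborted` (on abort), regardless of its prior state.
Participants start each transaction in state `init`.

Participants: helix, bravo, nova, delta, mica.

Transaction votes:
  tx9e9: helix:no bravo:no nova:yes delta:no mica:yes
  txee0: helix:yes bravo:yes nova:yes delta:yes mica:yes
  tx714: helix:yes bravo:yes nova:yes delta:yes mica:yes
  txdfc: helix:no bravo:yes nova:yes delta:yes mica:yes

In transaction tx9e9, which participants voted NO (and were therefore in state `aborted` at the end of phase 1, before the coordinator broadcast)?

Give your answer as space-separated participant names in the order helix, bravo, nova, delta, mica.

Txn tx9e9 phase 1: helix no -> aborted; bravo no -> aborted; nova yes -> prepared; delta no -> aborted; mica yes -> prepared

Answer: helix bravo delta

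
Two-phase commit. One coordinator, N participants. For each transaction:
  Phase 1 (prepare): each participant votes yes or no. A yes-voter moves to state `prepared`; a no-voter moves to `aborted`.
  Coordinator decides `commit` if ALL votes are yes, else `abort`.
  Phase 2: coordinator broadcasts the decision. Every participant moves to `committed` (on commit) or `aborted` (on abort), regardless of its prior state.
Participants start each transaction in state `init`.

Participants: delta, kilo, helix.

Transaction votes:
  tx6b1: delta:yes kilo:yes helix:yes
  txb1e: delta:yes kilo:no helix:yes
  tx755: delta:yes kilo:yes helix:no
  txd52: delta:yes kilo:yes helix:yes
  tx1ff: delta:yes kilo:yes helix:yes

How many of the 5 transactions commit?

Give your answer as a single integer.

Answer: 3

Derivation:
tx6b1: all yes -> commit (commits=1)
txb1e: no from kilo -> abort (commits=1)
tx755: no from helix -> abort (commits=1)
txd52: all yes -> commit (commits=2)
tx1ff: all yes -> commit (commits=3)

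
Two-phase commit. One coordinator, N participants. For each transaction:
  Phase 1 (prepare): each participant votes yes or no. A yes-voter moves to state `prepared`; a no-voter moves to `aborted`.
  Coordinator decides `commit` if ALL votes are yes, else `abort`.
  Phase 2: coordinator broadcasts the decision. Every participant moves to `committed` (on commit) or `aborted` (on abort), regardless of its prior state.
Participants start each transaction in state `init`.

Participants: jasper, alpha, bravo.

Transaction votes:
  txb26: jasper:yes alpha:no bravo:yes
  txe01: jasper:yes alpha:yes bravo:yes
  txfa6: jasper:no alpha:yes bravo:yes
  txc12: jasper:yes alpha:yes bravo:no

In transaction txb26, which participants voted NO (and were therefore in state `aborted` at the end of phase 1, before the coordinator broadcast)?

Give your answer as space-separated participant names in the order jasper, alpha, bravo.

Txn txb26 phase 1: jasper yes -> prepared; alpha no -> aborted; bravo yes -> prepared

Answer: alpha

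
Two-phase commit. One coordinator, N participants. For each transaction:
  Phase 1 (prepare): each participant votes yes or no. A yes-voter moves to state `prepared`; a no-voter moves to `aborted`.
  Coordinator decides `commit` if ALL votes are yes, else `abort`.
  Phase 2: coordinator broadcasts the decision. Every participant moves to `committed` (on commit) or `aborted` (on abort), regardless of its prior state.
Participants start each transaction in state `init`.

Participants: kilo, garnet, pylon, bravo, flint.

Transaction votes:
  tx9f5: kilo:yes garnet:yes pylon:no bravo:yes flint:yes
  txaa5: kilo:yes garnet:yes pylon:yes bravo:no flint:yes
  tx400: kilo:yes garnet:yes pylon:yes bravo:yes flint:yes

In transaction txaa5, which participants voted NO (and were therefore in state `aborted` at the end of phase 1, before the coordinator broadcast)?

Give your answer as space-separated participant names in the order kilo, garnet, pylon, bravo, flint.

Answer: bravo

Derivation:
Txn txaa5 phase 1: kilo yes -> prepared; garnet yes -> prepared; pylon yes -> prepared; bravo no -> aborted; flint yes -> prepared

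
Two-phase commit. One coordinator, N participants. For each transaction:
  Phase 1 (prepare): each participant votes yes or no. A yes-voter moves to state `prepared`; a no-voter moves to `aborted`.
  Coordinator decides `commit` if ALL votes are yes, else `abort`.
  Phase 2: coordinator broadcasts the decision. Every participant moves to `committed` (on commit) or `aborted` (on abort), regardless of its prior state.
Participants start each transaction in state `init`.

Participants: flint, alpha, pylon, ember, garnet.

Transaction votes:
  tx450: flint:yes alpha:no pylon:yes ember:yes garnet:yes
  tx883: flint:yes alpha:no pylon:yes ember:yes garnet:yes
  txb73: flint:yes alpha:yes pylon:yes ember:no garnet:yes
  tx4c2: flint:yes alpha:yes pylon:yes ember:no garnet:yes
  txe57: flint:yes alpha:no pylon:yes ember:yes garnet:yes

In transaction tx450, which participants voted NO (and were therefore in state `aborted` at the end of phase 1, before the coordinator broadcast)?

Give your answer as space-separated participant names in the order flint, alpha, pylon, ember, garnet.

Txn tx450 phase 1: flint yes -> prepared; alpha no -> aborted; pylon yes -> prepared; ember yes -> prepared; garnet yes -> prepared

Answer: alpha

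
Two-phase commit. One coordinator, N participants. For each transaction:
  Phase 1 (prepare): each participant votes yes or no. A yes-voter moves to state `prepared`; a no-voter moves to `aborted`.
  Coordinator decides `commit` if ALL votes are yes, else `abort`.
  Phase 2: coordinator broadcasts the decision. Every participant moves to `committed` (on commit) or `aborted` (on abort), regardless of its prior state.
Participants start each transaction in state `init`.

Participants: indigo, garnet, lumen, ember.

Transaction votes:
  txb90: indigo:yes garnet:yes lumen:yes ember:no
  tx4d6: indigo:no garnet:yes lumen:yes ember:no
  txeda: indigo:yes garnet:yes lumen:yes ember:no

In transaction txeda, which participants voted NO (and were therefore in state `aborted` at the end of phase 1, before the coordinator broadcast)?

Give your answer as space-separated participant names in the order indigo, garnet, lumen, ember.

Answer: ember

Derivation:
Txn txeda phase 1: indigo yes -> prepared; garnet yes -> prepared; lumen yes -> prepared; ember no -> aborted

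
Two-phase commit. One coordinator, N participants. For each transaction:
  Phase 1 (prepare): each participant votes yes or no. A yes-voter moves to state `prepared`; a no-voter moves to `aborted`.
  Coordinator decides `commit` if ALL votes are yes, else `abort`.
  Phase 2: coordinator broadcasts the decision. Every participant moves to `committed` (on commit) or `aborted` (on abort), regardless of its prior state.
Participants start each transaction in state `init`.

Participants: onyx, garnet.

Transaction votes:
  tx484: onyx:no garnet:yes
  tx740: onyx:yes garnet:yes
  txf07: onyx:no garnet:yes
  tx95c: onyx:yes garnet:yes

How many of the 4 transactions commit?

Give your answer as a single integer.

Answer: 2

Derivation:
tx484: no from onyx -> abort (commits=0)
tx740: all yes -> commit (commits=1)
txf07: no from onyx -> abort (commits=1)
tx95c: all yes -> commit (commits=2)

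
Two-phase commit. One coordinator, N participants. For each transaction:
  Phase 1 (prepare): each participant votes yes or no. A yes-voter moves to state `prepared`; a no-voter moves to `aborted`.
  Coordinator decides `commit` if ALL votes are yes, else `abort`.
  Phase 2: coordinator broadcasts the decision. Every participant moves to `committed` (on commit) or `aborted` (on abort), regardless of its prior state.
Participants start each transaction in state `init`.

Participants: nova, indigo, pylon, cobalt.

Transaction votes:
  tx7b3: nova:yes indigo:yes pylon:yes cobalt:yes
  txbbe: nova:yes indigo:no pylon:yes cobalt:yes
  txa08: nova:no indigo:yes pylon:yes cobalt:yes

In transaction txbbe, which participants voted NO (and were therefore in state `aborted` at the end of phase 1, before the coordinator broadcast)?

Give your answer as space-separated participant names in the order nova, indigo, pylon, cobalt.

Answer: indigo

Derivation:
Txn txbbe phase 1: nova yes -> prepared; indigo no -> aborted; pylon yes -> prepared; cobalt yes -> prepared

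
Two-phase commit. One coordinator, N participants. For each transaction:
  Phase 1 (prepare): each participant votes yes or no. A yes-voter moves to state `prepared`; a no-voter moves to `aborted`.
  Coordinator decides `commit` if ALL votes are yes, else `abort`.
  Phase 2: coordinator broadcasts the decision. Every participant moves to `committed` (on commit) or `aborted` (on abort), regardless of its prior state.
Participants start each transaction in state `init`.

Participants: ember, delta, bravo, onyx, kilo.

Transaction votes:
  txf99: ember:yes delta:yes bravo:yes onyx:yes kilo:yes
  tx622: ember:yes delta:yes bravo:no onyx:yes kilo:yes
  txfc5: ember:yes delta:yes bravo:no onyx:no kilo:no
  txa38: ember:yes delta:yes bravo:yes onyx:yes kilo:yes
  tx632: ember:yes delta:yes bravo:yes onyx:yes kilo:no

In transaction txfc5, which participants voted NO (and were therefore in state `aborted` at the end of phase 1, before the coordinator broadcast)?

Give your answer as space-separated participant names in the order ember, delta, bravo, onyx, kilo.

Txn txfc5 phase 1: ember yes -> prepared; delta yes -> prepared; bravo no -> aborted; onyx no -> aborted; kilo no -> aborted

Answer: bravo onyx kilo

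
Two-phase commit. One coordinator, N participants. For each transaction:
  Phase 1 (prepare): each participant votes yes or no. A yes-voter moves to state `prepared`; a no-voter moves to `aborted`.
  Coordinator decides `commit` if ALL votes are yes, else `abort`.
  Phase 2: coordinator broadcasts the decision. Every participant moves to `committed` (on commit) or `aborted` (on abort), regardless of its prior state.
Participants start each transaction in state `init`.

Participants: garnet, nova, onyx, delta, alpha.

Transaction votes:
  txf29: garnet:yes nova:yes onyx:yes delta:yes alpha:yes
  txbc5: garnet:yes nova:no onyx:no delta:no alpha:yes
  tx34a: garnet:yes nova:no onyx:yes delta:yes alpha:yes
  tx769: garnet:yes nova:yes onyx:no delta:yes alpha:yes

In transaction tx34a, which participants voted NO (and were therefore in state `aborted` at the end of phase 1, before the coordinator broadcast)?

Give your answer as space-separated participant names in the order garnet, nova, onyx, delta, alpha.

Answer: nova

Derivation:
Txn tx34a phase 1: garnet yes -> prepared; nova no -> aborted; onyx yes -> prepared; delta yes -> prepared; alpha yes -> prepared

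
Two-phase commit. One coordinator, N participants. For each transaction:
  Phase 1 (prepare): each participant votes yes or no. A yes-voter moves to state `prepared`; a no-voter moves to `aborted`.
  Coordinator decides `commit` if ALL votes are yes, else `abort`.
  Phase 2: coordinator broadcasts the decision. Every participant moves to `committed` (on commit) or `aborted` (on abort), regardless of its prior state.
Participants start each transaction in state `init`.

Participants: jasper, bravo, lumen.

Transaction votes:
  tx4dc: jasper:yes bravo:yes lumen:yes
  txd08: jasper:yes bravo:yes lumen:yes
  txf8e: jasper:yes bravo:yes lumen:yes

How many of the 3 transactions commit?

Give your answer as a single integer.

tx4dc: all yes -> commit (commits=1)
txd08: all yes -> commit (commits=2)
txf8e: all yes -> commit (commits=3)

Answer: 3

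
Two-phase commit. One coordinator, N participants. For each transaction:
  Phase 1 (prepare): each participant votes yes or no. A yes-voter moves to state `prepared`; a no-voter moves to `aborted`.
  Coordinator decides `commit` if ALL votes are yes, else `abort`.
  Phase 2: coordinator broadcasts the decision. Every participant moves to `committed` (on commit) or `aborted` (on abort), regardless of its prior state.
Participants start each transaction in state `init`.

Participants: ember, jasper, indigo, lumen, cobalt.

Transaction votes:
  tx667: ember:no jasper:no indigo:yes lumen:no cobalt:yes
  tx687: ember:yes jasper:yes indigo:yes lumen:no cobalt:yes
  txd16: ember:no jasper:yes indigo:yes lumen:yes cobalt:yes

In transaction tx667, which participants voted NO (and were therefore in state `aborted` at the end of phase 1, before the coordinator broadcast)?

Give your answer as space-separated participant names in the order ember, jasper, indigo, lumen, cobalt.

Answer: ember jasper lumen

Derivation:
Txn tx667 phase 1: ember no -> aborted; jasper no -> aborted; indigo yes -> prepared; lumen no -> aborted; cobalt yes -> prepared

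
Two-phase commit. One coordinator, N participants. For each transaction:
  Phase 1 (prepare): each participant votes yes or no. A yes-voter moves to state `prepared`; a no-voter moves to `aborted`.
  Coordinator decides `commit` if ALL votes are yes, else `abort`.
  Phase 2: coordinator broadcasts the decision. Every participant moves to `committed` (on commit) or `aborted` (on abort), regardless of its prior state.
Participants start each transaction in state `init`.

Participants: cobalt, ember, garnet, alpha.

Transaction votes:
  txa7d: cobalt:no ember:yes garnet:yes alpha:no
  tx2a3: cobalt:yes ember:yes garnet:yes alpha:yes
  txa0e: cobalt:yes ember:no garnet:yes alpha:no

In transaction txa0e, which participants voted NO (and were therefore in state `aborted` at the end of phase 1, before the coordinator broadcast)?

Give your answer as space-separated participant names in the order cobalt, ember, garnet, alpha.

Answer: ember alpha

Derivation:
Txn txa0e phase 1: cobalt yes -> prepared; ember no -> aborted; garnet yes -> prepared; alpha no -> aborted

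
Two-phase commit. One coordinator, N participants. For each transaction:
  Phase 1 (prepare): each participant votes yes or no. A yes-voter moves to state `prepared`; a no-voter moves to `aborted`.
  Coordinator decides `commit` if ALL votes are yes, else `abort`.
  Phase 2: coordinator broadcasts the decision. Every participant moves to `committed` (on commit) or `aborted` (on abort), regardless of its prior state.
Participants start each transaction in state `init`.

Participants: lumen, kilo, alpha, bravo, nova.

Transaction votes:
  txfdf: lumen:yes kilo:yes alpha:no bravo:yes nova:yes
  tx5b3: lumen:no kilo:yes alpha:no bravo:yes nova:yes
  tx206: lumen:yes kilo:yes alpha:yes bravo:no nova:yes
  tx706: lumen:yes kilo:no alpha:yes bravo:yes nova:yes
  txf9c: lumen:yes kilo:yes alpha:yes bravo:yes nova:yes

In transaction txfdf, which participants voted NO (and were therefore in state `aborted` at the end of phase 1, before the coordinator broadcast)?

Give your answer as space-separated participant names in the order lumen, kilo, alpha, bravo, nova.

Txn txfdf phase 1: lumen yes -> prepared; kilo yes -> prepared; alpha no -> aborted; bravo yes -> prepared; nova yes -> prepared

Answer: alpha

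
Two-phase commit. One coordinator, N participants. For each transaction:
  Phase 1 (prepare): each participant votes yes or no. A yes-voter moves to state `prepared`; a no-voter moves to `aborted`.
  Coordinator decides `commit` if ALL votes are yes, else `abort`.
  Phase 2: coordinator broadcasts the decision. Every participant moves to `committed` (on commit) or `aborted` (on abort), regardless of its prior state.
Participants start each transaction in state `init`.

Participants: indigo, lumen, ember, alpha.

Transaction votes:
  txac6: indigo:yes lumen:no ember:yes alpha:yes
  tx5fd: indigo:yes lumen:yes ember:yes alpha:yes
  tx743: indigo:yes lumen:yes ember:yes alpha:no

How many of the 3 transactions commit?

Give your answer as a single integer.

Answer: 1

Derivation:
txac6: no from lumen -> abort (commits=0)
tx5fd: all yes -> commit (commits=1)
tx743: no from alpha -> abort (commits=1)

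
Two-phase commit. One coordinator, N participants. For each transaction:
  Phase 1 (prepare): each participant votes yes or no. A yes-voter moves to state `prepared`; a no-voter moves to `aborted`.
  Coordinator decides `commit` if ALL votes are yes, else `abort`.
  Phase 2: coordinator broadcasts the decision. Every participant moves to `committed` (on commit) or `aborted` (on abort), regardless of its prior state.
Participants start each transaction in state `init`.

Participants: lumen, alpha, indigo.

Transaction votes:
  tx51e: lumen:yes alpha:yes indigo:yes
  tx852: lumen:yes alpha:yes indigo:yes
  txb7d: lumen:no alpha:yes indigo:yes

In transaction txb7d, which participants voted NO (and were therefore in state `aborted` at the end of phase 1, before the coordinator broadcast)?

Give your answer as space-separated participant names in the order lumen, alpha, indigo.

Txn txb7d phase 1: lumen no -> aborted; alpha yes -> prepared; indigo yes -> prepared

Answer: lumen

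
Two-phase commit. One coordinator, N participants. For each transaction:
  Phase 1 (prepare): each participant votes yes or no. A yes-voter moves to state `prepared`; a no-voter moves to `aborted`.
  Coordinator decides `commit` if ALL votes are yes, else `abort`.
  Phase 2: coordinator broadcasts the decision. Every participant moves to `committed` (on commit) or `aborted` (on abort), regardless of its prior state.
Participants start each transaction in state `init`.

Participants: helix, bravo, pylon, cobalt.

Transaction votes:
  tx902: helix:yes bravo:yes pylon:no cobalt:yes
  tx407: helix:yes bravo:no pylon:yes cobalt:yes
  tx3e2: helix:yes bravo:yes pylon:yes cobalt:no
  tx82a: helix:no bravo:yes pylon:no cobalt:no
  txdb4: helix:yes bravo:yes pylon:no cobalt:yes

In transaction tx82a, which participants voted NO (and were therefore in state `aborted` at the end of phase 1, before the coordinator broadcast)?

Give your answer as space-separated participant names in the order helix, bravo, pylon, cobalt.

Txn tx82a phase 1: helix no -> aborted; bravo yes -> prepared; pylon no -> aborted; cobalt no -> aborted

Answer: helix pylon cobalt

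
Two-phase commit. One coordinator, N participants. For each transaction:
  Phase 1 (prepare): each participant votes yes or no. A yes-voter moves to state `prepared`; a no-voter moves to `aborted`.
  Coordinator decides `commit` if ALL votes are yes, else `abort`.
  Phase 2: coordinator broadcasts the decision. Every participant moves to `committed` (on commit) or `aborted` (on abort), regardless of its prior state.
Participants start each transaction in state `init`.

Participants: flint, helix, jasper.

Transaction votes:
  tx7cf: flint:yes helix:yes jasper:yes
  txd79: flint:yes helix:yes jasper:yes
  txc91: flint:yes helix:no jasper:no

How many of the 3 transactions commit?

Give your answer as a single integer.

Answer: 2

Derivation:
tx7cf: all yes -> commit (commits=1)
txd79: all yes -> commit (commits=2)
txc91: no from helix, jasper -> abort (commits=2)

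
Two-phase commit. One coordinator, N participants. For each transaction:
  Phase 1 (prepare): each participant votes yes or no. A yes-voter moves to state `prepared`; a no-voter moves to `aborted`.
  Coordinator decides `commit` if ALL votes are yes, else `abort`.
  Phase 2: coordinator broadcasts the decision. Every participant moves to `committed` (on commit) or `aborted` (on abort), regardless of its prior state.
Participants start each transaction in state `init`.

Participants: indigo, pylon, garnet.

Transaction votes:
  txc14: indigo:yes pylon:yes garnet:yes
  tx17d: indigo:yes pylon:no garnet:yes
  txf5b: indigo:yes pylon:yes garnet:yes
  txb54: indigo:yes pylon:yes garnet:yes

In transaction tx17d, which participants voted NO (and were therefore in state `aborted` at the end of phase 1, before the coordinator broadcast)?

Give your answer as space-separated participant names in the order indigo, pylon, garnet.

Txn tx17d phase 1: indigo yes -> prepared; pylon no -> aborted; garnet yes -> prepared

Answer: pylon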